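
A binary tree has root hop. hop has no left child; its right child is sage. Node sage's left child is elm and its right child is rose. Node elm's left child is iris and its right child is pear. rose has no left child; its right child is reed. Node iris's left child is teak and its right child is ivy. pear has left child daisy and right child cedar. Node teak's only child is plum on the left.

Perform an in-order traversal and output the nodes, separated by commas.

In-order visits the left subtree, then the node, then the right subtree.
At hop: no left child.
Visit hop.
At hop: go right to sage.
  At sage: go left to elm.
    At elm: go left to iris.
      At iris: go left to teak.
        At teak: go left to plum.
          plum is a leaf — visit plum.
        Visit teak.
        At teak: no right child.
      Visit iris.
      At iris: go right to ivy.
        ivy is a leaf — visit ivy.
    Visit elm.
    At elm: go right to pear.
      At pear: go left to daisy.
        daisy is a leaf — visit daisy.
      Visit pear.
      At pear: go right to cedar.
        cedar is a leaf — visit cedar.
  Visit sage.
  At sage: go right to rose.
    At rose: no left child.
    Visit rose.
    At rose: go right to reed.
      reed is a leaf — visit reed.

hop, plum, teak, iris, ivy, elm, daisy, pear, cedar, sage, rose, reed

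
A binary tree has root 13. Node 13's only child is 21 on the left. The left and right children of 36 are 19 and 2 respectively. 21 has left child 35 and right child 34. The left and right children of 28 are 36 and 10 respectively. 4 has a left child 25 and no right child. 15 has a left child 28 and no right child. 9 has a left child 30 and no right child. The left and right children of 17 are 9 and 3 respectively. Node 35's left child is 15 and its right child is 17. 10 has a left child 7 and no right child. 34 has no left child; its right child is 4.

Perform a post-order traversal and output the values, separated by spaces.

Post-order visits the left subtree, then the right subtree, then the node.
At 13: go left to 21.
  At 21: go left to 35.
    At 35: go left to 15.
      At 15: go left to 28.
        At 28: go left to 36.
          At 36: go left to 19.
            19 is a leaf — visit 19.
          At 36: go right to 2.
            2 is a leaf — visit 2.
          Visit 36.
        At 28: go right to 10.
          At 10: go left to 7.
            7 is a leaf — visit 7.
          At 10: no right child.
          Visit 10.
        Visit 28.
      At 15: no right child.
      Visit 15.
    At 35: go right to 17.
      At 17: go left to 9.
        At 9: go left to 30.
          30 is a leaf — visit 30.
        At 9: no right child.
        Visit 9.
      At 17: go right to 3.
        3 is a leaf — visit 3.
      Visit 17.
    Visit 35.
  At 21: go right to 34.
    At 34: no left child.
    At 34: go right to 4.
      At 4: go left to 25.
        25 is a leaf — visit 25.
      At 4: no right child.
      Visit 4.
    Visit 34.
  Visit 21.
At 13: no right child.
Visit 13.

19 2 36 7 10 28 15 30 9 3 17 35 25 4 34 21 13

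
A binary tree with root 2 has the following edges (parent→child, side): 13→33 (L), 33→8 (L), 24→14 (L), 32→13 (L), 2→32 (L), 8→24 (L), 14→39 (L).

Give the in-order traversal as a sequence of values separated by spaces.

39 14 24 8 33 13 32 2

In-order visits the left subtree, then the node, then the right subtree.
At 2: go left to 32.
  At 32: go left to 13.
    At 13: go left to 33.
      At 33: go left to 8.
        At 8: go left to 24.
          At 24: go left to 14.
            At 14: go left to 39.
              39 is a leaf — visit 39.
            Visit 14.
            At 14: no right child.
          Visit 24.
          At 24: no right child.
        Visit 8.
        At 8: no right child.
      Visit 33.
      At 33: no right child.
    Visit 13.
    At 13: no right child.
  Visit 32.
  At 32: no right child.
Visit 2.
At 2: no right child.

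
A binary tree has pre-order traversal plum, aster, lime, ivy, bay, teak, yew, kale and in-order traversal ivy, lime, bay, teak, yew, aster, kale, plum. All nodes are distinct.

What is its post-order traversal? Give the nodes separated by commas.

ivy, yew, teak, bay, lime, kale, aster, plum

The first element of pre-order is the root; it splits in-order into left and right subtrees.
Root plum: left subtree has 7 nodes {ivy, lime, bay, teak, yew, aster, kale}, right has 0 { }.
  Root aster: left subtree has 5 nodes {ivy, lime, bay, teak, yew}, right has 1 {kale}.
    Root lime: left subtree has 1 node {ivy}, right has 3 {bay, teak, yew}.
      Root bay: left subtree has 0 nodes { }, right has 2 {teak, yew}.
        Root teak: left subtree has 0 nodes { }, right has 1 {yew}.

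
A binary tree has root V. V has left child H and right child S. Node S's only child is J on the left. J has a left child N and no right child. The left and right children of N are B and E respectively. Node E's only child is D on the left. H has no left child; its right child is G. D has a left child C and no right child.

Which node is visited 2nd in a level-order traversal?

Level-order visits nodes level by level from the root, left to right within each level.
Level 0: V
Level 1: H, S
Level 2: G, J
Level 3: N
Level 4: B, E
Level 5: D
Level 6: C
Full level-order sequence: V, H, S, G, J, N, B, E, D, C.

H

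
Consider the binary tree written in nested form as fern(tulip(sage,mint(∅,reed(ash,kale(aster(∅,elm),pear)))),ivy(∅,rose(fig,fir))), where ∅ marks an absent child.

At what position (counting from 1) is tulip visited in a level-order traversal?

2

Level-order visits nodes level by level from the root, left to right within each level.
Level 0: fern
Level 1: tulip, ivy
Level 2: sage, mint, rose
Level 3: reed, fig, fir
Level 4: ash, kale
Level 5: aster, pear
Level 6: elm
Full level-order sequence: fern, tulip, ivy, sage, mint, rose, reed, fig, fir, ash, kale, aster, pear, elm.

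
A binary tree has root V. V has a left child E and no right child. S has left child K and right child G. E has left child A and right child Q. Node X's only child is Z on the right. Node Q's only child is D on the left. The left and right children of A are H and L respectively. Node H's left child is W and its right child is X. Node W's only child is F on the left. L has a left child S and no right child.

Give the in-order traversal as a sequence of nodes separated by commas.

In-order visits the left subtree, then the node, then the right subtree.
At V: go left to E.
  At E: go left to A.
    At A: go left to H.
      At H: go left to W.
        At W: go left to F.
          F is a leaf — visit F.
        Visit W.
        At W: no right child.
      Visit H.
      At H: go right to X.
        At X: no left child.
        Visit X.
        At X: go right to Z.
          Z is a leaf — visit Z.
    Visit A.
    At A: go right to L.
      At L: go left to S.
        At S: go left to K.
          K is a leaf — visit K.
        Visit S.
        At S: go right to G.
          G is a leaf — visit G.
      Visit L.
      At L: no right child.
  Visit E.
  At E: go right to Q.
    At Q: go left to D.
      D is a leaf — visit D.
    Visit Q.
    At Q: no right child.
Visit V.
At V: no right child.

F, W, H, X, Z, A, K, S, G, L, E, D, Q, V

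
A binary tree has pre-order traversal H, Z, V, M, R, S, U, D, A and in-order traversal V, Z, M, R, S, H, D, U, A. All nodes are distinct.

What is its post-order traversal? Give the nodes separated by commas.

V, S, R, M, Z, D, A, U, H

The first element of pre-order is the root; it splits in-order into left and right subtrees.
Root H: left subtree has 5 nodes {V, Z, M, R, S}, right has 3 {D, U, A}.
  Root Z: left subtree has 1 node {V}, right has 3 {M, R, S}.
    Root M: left subtree has 0 nodes { }, right has 2 {R, S}.
      Root R: left subtree has 0 nodes { }, right has 1 {S}.
  Root U: left subtree has 1 node {D}, right has 1 {A}.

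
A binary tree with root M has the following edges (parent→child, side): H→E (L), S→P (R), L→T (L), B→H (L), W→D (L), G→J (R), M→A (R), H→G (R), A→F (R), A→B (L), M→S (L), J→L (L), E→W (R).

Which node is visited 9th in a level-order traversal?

Level-order visits nodes level by level from the root, left to right within each level.
Level 0: M
Level 1: S, A
Level 2: P, B, F
Level 3: H
Level 4: E, G
Level 5: W, J
Level 6: D, L
Level 7: T
Full level-order sequence: M, S, A, P, B, F, H, E, G, W, J, D, L, T.

G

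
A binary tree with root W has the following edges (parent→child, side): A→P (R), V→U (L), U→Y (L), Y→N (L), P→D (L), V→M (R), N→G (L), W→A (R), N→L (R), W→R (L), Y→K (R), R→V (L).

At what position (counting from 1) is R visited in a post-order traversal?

9

Post-order visits the left subtree, then the right subtree, then the node.
At W: go left to R.
  At R: go left to V.
    At V: go left to U.
      At U: go left to Y.
        At Y: go left to N.
          At N: go left to G.
            G is a leaf — visit G.
          At N: go right to L.
            L is a leaf — visit L.
          Visit N.
        At Y: go right to K.
          K is a leaf — visit K.
        Visit Y.
      At U: no right child.
      Visit U.
    At V: go right to M.
      M is a leaf — visit M.
    Visit V.
  At R: no right child.
  Visit R.
At W: go right to A.
  At A: no left child.
  At A: go right to P.
    At P: go left to D.
      D is a leaf — visit D.
    At P: no right child.
    Visit P.
  Visit A.
Visit W.
Full post-order sequence: G, L, N, K, Y, U, M, V, R, D, P, A, W.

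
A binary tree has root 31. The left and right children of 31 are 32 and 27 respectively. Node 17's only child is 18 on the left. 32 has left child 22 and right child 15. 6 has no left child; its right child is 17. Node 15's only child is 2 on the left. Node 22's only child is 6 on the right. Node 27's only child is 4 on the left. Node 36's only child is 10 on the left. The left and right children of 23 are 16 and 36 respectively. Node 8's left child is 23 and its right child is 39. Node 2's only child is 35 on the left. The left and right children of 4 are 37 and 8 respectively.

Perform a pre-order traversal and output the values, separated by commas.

Pre-order visits the node, then its left subtree, then its right subtree.
Visit 31.
At 31: go left to 32.
  Visit 32.
  At 32: go left to 22.
    Visit 22.
    At 22: no left child.
    At 22: go right to 6.
      Visit 6.
      At 6: no left child.
      At 6: go right to 17.
        Visit 17.
        At 17: go left to 18.
          18 is a leaf — visit 18.
        At 17: no right child.
  At 32: go right to 15.
    Visit 15.
    At 15: go left to 2.
      Visit 2.
      At 2: go left to 35.
        35 is a leaf — visit 35.
      At 2: no right child.
    At 15: no right child.
At 31: go right to 27.
  Visit 27.
  At 27: go left to 4.
    Visit 4.
    At 4: go left to 37.
      37 is a leaf — visit 37.
    At 4: go right to 8.
      Visit 8.
      At 8: go left to 23.
        Visit 23.
        At 23: go left to 16.
          16 is a leaf — visit 16.
        At 23: go right to 36.
          Visit 36.
          At 36: go left to 10.
            10 is a leaf — visit 10.
          At 36: no right child.
      At 8: go right to 39.
        39 is a leaf — visit 39.
  At 27: no right child.

31, 32, 22, 6, 17, 18, 15, 2, 35, 27, 4, 37, 8, 23, 16, 36, 10, 39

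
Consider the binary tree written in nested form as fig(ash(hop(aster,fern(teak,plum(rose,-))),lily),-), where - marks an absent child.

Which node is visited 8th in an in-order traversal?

In-order visits the left subtree, then the node, then the right subtree.
At fig: go left to ash.
  At ash: go left to hop.
    At hop: go left to aster.
      aster is a leaf — visit aster.
    Visit hop.
    At hop: go right to fern.
      At fern: go left to teak.
        teak is a leaf — visit teak.
      Visit fern.
      At fern: go right to plum.
        At plum: go left to rose.
          rose is a leaf — visit rose.
        Visit plum.
        At plum: no right child.
  Visit ash.
  At ash: go right to lily.
    lily is a leaf — visit lily.
Visit fig.
At fig: no right child.
Full in-order sequence: aster, hop, teak, fern, rose, plum, ash, lily, fig.

lily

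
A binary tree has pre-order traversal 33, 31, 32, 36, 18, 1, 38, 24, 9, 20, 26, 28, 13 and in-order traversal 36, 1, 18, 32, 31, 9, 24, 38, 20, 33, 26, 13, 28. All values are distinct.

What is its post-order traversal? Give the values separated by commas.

1, 18, 36, 32, 9, 24, 20, 38, 31, 13, 28, 26, 33

The first element of pre-order is the root; it splits in-order into left and right subtrees.
Root 33: left subtree has 9 nodes {36, 1, 18, 32, 31, 9, 24, 38, 20}, right has 3 {26, 13, 28}.
  Root 31: left subtree has 4 nodes {36, 1, 18, 32}, right has 4 {9, 24, 38, 20}.
    Root 32: left subtree has 3 nodes {36, 1, 18}, right has 0 { }.
      Root 36: left subtree has 0 nodes { }, right has 2 {1, 18}.
        Root 18: left subtree has 1 node {1}, right has 0 { }.
    Root 38: left subtree has 2 nodes {9, 24}, right has 1 {20}.
      Root 24: left subtree has 1 node {9}, right has 0 { }.
  Root 26: left subtree has 0 nodes { }, right has 2 {13, 28}.
    Root 28: left subtree has 1 node {13}, right has 0 { }.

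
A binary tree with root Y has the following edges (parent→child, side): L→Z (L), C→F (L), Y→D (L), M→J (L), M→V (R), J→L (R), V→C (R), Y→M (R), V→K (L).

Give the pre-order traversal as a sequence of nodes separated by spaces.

Pre-order visits the node, then its left subtree, then its right subtree.
Visit Y.
At Y: go left to D.
  D is a leaf — visit D.
At Y: go right to M.
  Visit M.
  At M: go left to J.
    Visit J.
    At J: no left child.
    At J: go right to L.
      Visit L.
      At L: go left to Z.
        Z is a leaf — visit Z.
      At L: no right child.
  At M: go right to V.
    Visit V.
    At V: go left to K.
      K is a leaf — visit K.
    At V: go right to C.
      Visit C.
      At C: go left to F.
        F is a leaf — visit F.
      At C: no right child.

Y D M J L Z V K C F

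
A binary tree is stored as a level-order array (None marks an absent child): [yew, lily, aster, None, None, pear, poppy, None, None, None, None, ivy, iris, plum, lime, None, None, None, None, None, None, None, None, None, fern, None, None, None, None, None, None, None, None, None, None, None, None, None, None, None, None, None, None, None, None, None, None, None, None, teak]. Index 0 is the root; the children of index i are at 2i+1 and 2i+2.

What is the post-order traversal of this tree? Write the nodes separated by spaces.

lily teak fern ivy iris pear plum lime poppy aster yew

Post-order visits the left subtree, then the right subtree, then the node.
At yew: go left to lily.
  lily is a leaf — visit lily.
At yew: go right to aster.
  At aster: go left to pear.
    At pear: go left to ivy.
      At ivy: no left child.
      At ivy: go right to fern.
        At fern: go left to teak.
          teak is a leaf — visit teak.
        At fern: no right child.
        Visit fern.
      Visit ivy.
    At pear: go right to iris.
      iris is a leaf — visit iris.
    Visit pear.
  At aster: go right to poppy.
    At poppy: go left to plum.
      plum is a leaf — visit plum.
    At poppy: go right to lime.
      lime is a leaf — visit lime.
    Visit poppy.
  Visit aster.
Visit yew.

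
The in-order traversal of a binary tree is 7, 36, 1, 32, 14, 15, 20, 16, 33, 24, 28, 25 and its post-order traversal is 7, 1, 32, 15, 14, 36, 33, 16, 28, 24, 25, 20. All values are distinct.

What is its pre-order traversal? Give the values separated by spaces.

The last element of post-order is the root; it splits in-order into left and right subtrees.
Root 20: left subtree has 6 nodes {7, 36, 1, 32, 14, 15}, right has 5 {16, 33, 24, 28, 25}.
  Root 36: left subtree has 1 node {7}, right has 4 {1, 32, 14, 15}.
    Root 14: left subtree has 2 nodes {1, 32}, right has 1 {15}.
      Root 32: left subtree has 1 node {1}, right has 0 { }.
  Root 25: left subtree has 4 nodes {16, 33, 24, 28}, right has 0 { }.
    Root 24: left subtree has 2 nodes {16, 33}, right has 1 {28}.
      Root 16: left subtree has 0 nodes { }, right has 1 {33}.

20 36 7 14 32 1 15 25 24 16 33 28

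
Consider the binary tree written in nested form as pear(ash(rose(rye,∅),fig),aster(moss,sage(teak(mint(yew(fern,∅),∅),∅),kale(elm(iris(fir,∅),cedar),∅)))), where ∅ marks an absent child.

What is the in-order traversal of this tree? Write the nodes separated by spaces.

rye rose ash fig pear moss aster fern yew mint teak sage fir iris elm cedar kale

In-order visits the left subtree, then the node, then the right subtree.
At pear: go left to ash.
  At ash: go left to rose.
    At rose: go left to rye.
      rye is a leaf — visit rye.
    Visit rose.
    At rose: no right child.
  Visit ash.
  At ash: go right to fig.
    fig is a leaf — visit fig.
Visit pear.
At pear: go right to aster.
  At aster: go left to moss.
    moss is a leaf — visit moss.
  Visit aster.
  At aster: go right to sage.
    At sage: go left to teak.
      At teak: go left to mint.
        At mint: go left to yew.
          At yew: go left to fern.
            fern is a leaf — visit fern.
          Visit yew.
          At yew: no right child.
        Visit mint.
        At mint: no right child.
      Visit teak.
      At teak: no right child.
    Visit sage.
    At sage: go right to kale.
      At kale: go left to elm.
        At elm: go left to iris.
          At iris: go left to fir.
            fir is a leaf — visit fir.
          Visit iris.
          At iris: no right child.
        Visit elm.
        At elm: go right to cedar.
          cedar is a leaf — visit cedar.
      Visit kale.
      At kale: no right child.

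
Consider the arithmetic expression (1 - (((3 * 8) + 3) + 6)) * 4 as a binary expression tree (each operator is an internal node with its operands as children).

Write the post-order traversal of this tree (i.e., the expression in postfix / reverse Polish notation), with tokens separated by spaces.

1 3 8 * 3 + 6 + - 4 *

Post-order on an expression tree gives postfix notation: for each operator, emit left operand, right operand, then the operator.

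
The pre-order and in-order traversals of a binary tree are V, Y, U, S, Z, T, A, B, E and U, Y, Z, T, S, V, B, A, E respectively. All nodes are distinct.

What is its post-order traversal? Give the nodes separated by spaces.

The first element of pre-order is the root; it splits in-order into left and right subtrees.
Root V: left subtree has 5 nodes {U, Y, Z, T, S}, right has 3 {B, A, E}.
  Root Y: left subtree has 1 node {U}, right has 3 {Z, T, S}.
    Root S: left subtree has 2 nodes {Z, T}, right has 0 { }.
      Root Z: left subtree has 0 nodes { }, right has 1 {T}.
  Root A: left subtree has 1 node {B}, right has 1 {E}.

U T Z S Y B E A V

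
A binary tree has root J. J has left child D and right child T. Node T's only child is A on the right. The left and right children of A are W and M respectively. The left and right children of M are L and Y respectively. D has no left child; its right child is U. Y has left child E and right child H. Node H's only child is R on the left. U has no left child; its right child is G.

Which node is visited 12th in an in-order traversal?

In-order visits the left subtree, then the node, then the right subtree.
At J: go left to D.
  At D: no left child.
  Visit D.
  At D: go right to U.
    At U: no left child.
    Visit U.
    At U: go right to G.
      G is a leaf — visit G.
Visit J.
At J: go right to T.
  At T: no left child.
  Visit T.
  At T: go right to A.
    At A: go left to W.
      W is a leaf — visit W.
    Visit A.
    At A: go right to M.
      At M: go left to L.
        L is a leaf — visit L.
      Visit M.
      At M: go right to Y.
        At Y: go left to E.
          E is a leaf — visit E.
        Visit Y.
        At Y: go right to H.
          At H: go left to R.
            R is a leaf — visit R.
          Visit H.
          At H: no right child.
Full in-order sequence: D, U, G, J, T, W, A, L, M, E, Y, R, H.

R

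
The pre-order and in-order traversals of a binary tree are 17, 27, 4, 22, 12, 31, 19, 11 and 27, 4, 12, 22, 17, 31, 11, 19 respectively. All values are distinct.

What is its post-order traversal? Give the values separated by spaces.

The first element of pre-order is the root; it splits in-order into left and right subtrees.
Root 17: left subtree has 4 nodes {27, 4, 12, 22}, right has 3 {31, 11, 19}.
  Root 27: left subtree has 0 nodes { }, right has 3 {4, 12, 22}.
    Root 4: left subtree has 0 nodes { }, right has 2 {12, 22}.
      Root 22: left subtree has 1 node {12}, right has 0 { }.
  Root 31: left subtree has 0 nodes { }, right has 2 {11, 19}.
    Root 19: left subtree has 1 node {11}, right has 0 { }.

12 22 4 27 11 19 31 17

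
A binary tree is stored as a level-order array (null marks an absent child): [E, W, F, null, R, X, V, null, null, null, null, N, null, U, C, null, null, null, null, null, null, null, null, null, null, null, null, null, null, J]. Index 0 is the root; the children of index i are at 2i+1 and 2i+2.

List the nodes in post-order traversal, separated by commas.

Post-order visits the left subtree, then the right subtree, then the node.
At E: go left to W.
  At W: no left child.
  At W: go right to R.
    R is a leaf — visit R.
  Visit W.
At E: go right to F.
  At F: go left to X.
    At X: go left to N.
      N is a leaf — visit N.
    At X: no right child.
    Visit X.
  At F: go right to V.
    At V: go left to U.
      U is a leaf — visit U.
    At V: go right to C.
      At C: go left to J.
        J is a leaf — visit J.
      At C: no right child.
      Visit C.
    Visit V.
  Visit F.
Visit E.

R, W, N, X, U, J, C, V, F, E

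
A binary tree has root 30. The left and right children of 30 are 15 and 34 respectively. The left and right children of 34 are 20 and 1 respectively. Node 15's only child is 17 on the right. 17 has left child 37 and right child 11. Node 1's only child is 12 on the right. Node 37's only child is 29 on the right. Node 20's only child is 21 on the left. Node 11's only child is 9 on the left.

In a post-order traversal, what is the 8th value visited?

Post-order visits the left subtree, then the right subtree, then the node.
At 30: go left to 15.
  At 15: no left child.
  At 15: go right to 17.
    At 17: go left to 37.
      At 37: no left child.
      At 37: go right to 29.
        29 is a leaf — visit 29.
      Visit 37.
    At 17: go right to 11.
      At 11: go left to 9.
        9 is a leaf — visit 9.
      At 11: no right child.
      Visit 11.
    Visit 17.
  Visit 15.
At 30: go right to 34.
  At 34: go left to 20.
    At 20: go left to 21.
      21 is a leaf — visit 21.
    At 20: no right child.
    Visit 20.
  At 34: go right to 1.
    At 1: no left child.
    At 1: go right to 12.
      12 is a leaf — visit 12.
    Visit 1.
  Visit 34.
Visit 30.
Full post-order sequence: 29, 37, 9, 11, 17, 15, 21, 20, 12, 1, 34, 30.

20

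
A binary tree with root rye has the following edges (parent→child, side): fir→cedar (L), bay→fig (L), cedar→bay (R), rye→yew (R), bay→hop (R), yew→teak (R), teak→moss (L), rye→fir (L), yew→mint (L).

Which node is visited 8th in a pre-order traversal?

mint

Pre-order visits the node, then its left subtree, then its right subtree.
Visit rye.
At rye: go left to fir.
  Visit fir.
  At fir: go left to cedar.
    Visit cedar.
    At cedar: no left child.
    At cedar: go right to bay.
      Visit bay.
      At bay: go left to fig.
        fig is a leaf — visit fig.
      At bay: go right to hop.
        hop is a leaf — visit hop.
  At fir: no right child.
At rye: go right to yew.
  Visit yew.
  At yew: go left to mint.
    mint is a leaf — visit mint.
  At yew: go right to teak.
    Visit teak.
    At teak: go left to moss.
      moss is a leaf — visit moss.
    At teak: no right child.
Full pre-order sequence: rye, fir, cedar, bay, fig, hop, yew, mint, teak, moss.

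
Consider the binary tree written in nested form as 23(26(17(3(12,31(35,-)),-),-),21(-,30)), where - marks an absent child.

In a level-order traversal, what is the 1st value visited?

Level-order visits nodes level by level from the root, left to right within each level.
Level 0: 23
Level 1: 26, 21
Level 2: 17, 30
Level 3: 3
Level 4: 12, 31
Level 5: 35
Full level-order sequence: 23, 26, 21, 17, 30, 3, 12, 31, 35.

23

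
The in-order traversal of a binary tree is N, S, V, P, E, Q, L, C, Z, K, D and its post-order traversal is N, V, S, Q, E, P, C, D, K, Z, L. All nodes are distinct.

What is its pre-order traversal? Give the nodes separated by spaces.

The last element of post-order is the root; it splits in-order into left and right subtrees.
Root L: left subtree has 6 nodes {N, S, V, P, E, Q}, right has 4 {C, Z, K, D}.
  Root P: left subtree has 3 nodes {N, S, V}, right has 2 {E, Q}.
    Root S: left subtree has 1 node {N}, right has 1 {V}.
    Root E: left subtree has 0 nodes { }, right has 1 {Q}.
  Root Z: left subtree has 1 node {C}, right has 2 {K, D}.
    Root K: left subtree has 0 nodes { }, right has 1 {D}.

L P S N V E Q Z C K D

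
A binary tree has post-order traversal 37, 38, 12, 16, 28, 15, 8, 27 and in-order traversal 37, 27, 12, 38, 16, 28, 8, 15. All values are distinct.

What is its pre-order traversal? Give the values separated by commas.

The last element of post-order is the root; it splits in-order into left and right subtrees.
Root 27: left subtree has 1 node {37}, right has 6 {12, 38, 16, 28, 8, 15}.
  Root 8: left subtree has 4 nodes {12, 38, 16, 28}, right has 1 {15}.
    Root 28: left subtree has 3 nodes {12, 38, 16}, right has 0 { }.
      Root 16: left subtree has 2 nodes {12, 38}, right has 0 { }.
        Root 12: left subtree has 0 nodes { }, right has 1 {38}.

27, 37, 8, 28, 16, 12, 38, 15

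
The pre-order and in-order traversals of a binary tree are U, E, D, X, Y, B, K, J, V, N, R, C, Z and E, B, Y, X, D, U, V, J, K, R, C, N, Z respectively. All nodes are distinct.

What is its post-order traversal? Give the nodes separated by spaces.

The first element of pre-order is the root; it splits in-order into left and right subtrees.
Root U: left subtree has 5 nodes {E, B, Y, X, D}, right has 7 {V, J, K, R, C, N, Z}.
  Root E: left subtree has 0 nodes { }, right has 4 {B, Y, X, D}.
    Root D: left subtree has 3 nodes {B, Y, X}, right has 0 { }.
      Root X: left subtree has 2 nodes {B, Y}, right has 0 { }.
        Root Y: left subtree has 1 node {B}, right has 0 { }.
  Root K: left subtree has 2 nodes {V, J}, right has 4 {R, C, N, Z}.
    Root J: left subtree has 1 node {V}, right has 0 { }.
    Root N: left subtree has 2 nodes {R, C}, right has 1 {Z}.
      Root R: left subtree has 0 nodes { }, right has 1 {C}.

B Y X D E V J C R Z N K U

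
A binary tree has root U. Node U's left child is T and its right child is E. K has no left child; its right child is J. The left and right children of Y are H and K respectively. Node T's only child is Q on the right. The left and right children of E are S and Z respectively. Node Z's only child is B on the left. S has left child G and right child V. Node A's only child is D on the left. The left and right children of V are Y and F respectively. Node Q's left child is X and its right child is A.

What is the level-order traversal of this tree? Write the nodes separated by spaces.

U T E Q S Z X A G V B D Y F H K J

Level-order visits nodes level by level from the root, left to right within each level.
Level 0: U
Level 1: T, E
Level 2: Q, S, Z
Level 3: X, A, G, V, B
Level 4: D, Y, F
Level 5: H, K
Level 6: J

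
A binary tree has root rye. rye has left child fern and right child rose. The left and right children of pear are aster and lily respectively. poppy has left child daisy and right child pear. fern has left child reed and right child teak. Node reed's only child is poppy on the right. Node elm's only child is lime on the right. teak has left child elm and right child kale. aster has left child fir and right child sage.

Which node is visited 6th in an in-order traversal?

sage

In-order visits the left subtree, then the node, then the right subtree.
At rye: go left to fern.
  At fern: go left to reed.
    At reed: no left child.
    Visit reed.
    At reed: go right to poppy.
      At poppy: go left to daisy.
        daisy is a leaf — visit daisy.
      Visit poppy.
      At poppy: go right to pear.
        At pear: go left to aster.
          At aster: go left to fir.
            fir is a leaf — visit fir.
          Visit aster.
          At aster: go right to sage.
            sage is a leaf — visit sage.
        Visit pear.
        At pear: go right to lily.
          lily is a leaf — visit lily.
  Visit fern.
  At fern: go right to teak.
    At teak: go left to elm.
      At elm: no left child.
      Visit elm.
      At elm: go right to lime.
        lime is a leaf — visit lime.
    Visit teak.
    At teak: go right to kale.
      kale is a leaf — visit kale.
Visit rye.
At rye: go right to rose.
  rose is a leaf — visit rose.
Full in-order sequence: reed, daisy, poppy, fir, aster, sage, pear, lily, fern, elm, lime, teak, kale, rye, rose.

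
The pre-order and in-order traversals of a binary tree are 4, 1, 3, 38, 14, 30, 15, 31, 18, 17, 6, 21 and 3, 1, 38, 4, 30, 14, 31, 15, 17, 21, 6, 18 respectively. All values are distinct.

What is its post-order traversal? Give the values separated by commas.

The first element of pre-order is the root; it splits in-order into left and right subtrees.
Root 4: left subtree has 3 nodes {3, 1, 38}, right has 8 {30, 14, 31, 15, 17, 21, 6, 18}.
  Root 1: left subtree has 1 node {3}, right has 1 {38}.
  Root 14: left subtree has 1 node {30}, right has 6 {31, 15, 17, 21, 6, 18}.
    Root 15: left subtree has 1 node {31}, right has 4 {17, 21, 6, 18}.
      Root 18: left subtree has 3 nodes {17, 21, 6}, right has 0 { }.
        Root 17: left subtree has 0 nodes { }, right has 2 {21, 6}.
          Root 6: left subtree has 1 node {21}, right has 0 { }.

3, 38, 1, 30, 31, 21, 6, 17, 18, 15, 14, 4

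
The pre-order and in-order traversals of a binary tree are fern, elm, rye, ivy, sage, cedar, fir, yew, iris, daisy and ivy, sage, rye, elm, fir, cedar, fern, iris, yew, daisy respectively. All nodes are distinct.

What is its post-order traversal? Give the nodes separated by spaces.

The first element of pre-order is the root; it splits in-order into left and right subtrees.
Root fern: left subtree has 6 nodes {ivy, sage, rye, elm, fir, cedar}, right has 3 {iris, yew, daisy}.
  Root elm: left subtree has 3 nodes {ivy, sage, rye}, right has 2 {fir, cedar}.
    Root rye: left subtree has 2 nodes {ivy, sage}, right has 0 { }.
      Root ivy: left subtree has 0 nodes { }, right has 1 {sage}.
    Root cedar: left subtree has 1 node {fir}, right has 0 { }.
  Root yew: left subtree has 1 node {iris}, right has 1 {daisy}.

sage ivy rye fir cedar elm iris daisy yew fern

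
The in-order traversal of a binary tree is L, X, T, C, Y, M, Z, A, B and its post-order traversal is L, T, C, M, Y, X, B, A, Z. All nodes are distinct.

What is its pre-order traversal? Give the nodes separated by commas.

The last element of post-order is the root; it splits in-order into left and right subtrees.
Root Z: left subtree has 6 nodes {L, X, T, C, Y, M}, right has 2 {A, B}.
  Root X: left subtree has 1 node {L}, right has 4 {T, C, Y, M}.
    Root Y: left subtree has 2 nodes {T, C}, right has 1 {M}.
      Root C: left subtree has 1 node {T}, right has 0 { }.
  Root A: left subtree has 0 nodes { }, right has 1 {B}.

Z, X, L, Y, C, T, M, A, B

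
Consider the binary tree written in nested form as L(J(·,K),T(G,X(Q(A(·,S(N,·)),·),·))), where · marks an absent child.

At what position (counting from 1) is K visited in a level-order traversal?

4

Level-order visits nodes level by level from the root, left to right within each level.
Level 0: L
Level 1: J, T
Level 2: K, G, X
Level 3: Q
Level 4: A
Level 5: S
Level 6: N
Full level-order sequence: L, J, T, K, G, X, Q, A, S, N.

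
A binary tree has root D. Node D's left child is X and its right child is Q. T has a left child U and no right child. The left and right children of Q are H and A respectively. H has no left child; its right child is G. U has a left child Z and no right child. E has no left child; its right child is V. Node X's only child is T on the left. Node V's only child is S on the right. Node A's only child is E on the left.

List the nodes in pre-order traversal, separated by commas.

D, X, T, U, Z, Q, H, G, A, E, V, S

Pre-order visits the node, then its left subtree, then its right subtree.
Visit D.
At D: go left to X.
  Visit X.
  At X: go left to T.
    Visit T.
    At T: go left to U.
      Visit U.
      At U: go left to Z.
        Z is a leaf — visit Z.
      At U: no right child.
    At T: no right child.
  At X: no right child.
At D: go right to Q.
  Visit Q.
  At Q: go left to H.
    Visit H.
    At H: no left child.
    At H: go right to G.
      G is a leaf — visit G.
  At Q: go right to A.
    Visit A.
    At A: go left to E.
      Visit E.
      At E: no left child.
      At E: go right to V.
        Visit V.
        At V: no left child.
        At V: go right to S.
          S is a leaf — visit S.
    At A: no right child.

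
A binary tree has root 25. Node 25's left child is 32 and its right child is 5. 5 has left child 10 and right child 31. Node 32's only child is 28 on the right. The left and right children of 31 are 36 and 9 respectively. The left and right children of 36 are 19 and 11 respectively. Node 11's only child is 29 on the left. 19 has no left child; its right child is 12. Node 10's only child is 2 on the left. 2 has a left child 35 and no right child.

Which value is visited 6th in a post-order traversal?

12

Post-order visits the left subtree, then the right subtree, then the node.
At 25: go left to 32.
  At 32: no left child.
  At 32: go right to 28.
    28 is a leaf — visit 28.
  Visit 32.
At 25: go right to 5.
  At 5: go left to 10.
    At 10: go left to 2.
      At 2: go left to 35.
        35 is a leaf — visit 35.
      At 2: no right child.
      Visit 2.
    At 10: no right child.
    Visit 10.
  At 5: go right to 31.
    At 31: go left to 36.
      At 36: go left to 19.
        At 19: no left child.
        At 19: go right to 12.
          12 is a leaf — visit 12.
        Visit 19.
      At 36: go right to 11.
        At 11: go left to 29.
          29 is a leaf — visit 29.
        At 11: no right child.
        Visit 11.
      Visit 36.
    At 31: go right to 9.
      9 is a leaf — visit 9.
    Visit 31.
  Visit 5.
Visit 25.
Full post-order sequence: 28, 32, 35, 2, 10, 12, 19, 29, 11, 36, 9, 31, 5, 25.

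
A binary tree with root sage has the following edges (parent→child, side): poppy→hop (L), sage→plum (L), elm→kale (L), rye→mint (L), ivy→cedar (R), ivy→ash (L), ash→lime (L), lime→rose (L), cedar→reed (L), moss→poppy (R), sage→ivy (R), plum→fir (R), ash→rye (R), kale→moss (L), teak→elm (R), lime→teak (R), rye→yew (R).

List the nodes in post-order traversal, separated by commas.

Post-order visits the left subtree, then the right subtree, then the node.
At sage: go left to plum.
  At plum: no left child.
  At plum: go right to fir.
    fir is a leaf — visit fir.
  Visit plum.
At sage: go right to ivy.
  At ivy: go left to ash.
    At ash: go left to lime.
      At lime: go left to rose.
        rose is a leaf — visit rose.
      At lime: go right to teak.
        At teak: no left child.
        At teak: go right to elm.
          At elm: go left to kale.
            At kale: go left to moss.
              At moss: no left child.
              At moss: go right to poppy.
                At poppy: go left to hop.
                  hop is a leaf — visit hop.
                At poppy: no right child.
                Visit poppy.
              Visit moss.
            At kale: no right child.
            Visit kale.
          At elm: no right child.
          Visit elm.
        Visit teak.
      Visit lime.
    At ash: go right to rye.
      At rye: go left to mint.
        mint is a leaf — visit mint.
      At rye: go right to yew.
        yew is a leaf — visit yew.
      Visit rye.
    Visit ash.
  At ivy: go right to cedar.
    At cedar: go left to reed.
      reed is a leaf — visit reed.
    At cedar: no right child.
    Visit cedar.
  Visit ivy.
Visit sage.

fir, plum, rose, hop, poppy, moss, kale, elm, teak, lime, mint, yew, rye, ash, reed, cedar, ivy, sage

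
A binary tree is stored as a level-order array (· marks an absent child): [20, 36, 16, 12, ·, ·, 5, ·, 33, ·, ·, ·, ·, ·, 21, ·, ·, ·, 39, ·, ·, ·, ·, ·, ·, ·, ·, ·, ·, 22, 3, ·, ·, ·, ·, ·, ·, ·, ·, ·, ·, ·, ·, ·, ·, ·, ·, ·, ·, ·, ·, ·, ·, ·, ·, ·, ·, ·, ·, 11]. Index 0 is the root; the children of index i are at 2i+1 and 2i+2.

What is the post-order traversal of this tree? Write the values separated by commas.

39, 33, 12, 36, 11, 22, 3, 21, 5, 16, 20

Post-order visits the left subtree, then the right subtree, then the node.
At 20: go left to 36.
  At 36: go left to 12.
    At 12: no left child.
    At 12: go right to 33.
      At 33: no left child.
      At 33: go right to 39.
        39 is a leaf — visit 39.
      Visit 33.
    Visit 12.
  At 36: no right child.
  Visit 36.
At 20: go right to 16.
  At 16: no left child.
  At 16: go right to 5.
    At 5: no left child.
    At 5: go right to 21.
      At 21: go left to 22.
        At 22: go left to 11.
          11 is a leaf — visit 11.
        At 22: no right child.
        Visit 22.
      At 21: go right to 3.
        3 is a leaf — visit 3.
      Visit 21.
    Visit 5.
  Visit 16.
Visit 20.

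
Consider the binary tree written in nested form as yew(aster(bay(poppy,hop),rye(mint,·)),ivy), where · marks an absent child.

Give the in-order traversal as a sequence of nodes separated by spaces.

In-order visits the left subtree, then the node, then the right subtree.
At yew: go left to aster.
  At aster: go left to bay.
    At bay: go left to poppy.
      poppy is a leaf — visit poppy.
    Visit bay.
    At bay: go right to hop.
      hop is a leaf — visit hop.
  Visit aster.
  At aster: go right to rye.
    At rye: go left to mint.
      mint is a leaf — visit mint.
    Visit rye.
    At rye: no right child.
Visit yew.
At yew: go right to ivy.
  ivy is a leaf — visit ivy.

poppy bay hop aster mint rye yew ivy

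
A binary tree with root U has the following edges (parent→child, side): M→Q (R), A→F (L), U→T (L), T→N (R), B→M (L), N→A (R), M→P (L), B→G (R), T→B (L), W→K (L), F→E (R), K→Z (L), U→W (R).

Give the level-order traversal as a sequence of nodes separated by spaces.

Level-order visits nodes level by level from the root, left to right within each level.
Level 0: U
Level 1: T, W
Level 2: B, N, K
Level 3: M, G, A, Z
Level 4: P, Q, F
Level 5: E

U T W B N K M G A Z P Q F E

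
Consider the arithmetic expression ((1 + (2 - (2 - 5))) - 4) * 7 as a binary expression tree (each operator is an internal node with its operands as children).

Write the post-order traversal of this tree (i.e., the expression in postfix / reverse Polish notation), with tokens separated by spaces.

Post-order on an expression tree gives postfix notation: for each operator, emit left operand, right operand, then the operator.

1 2 2 5 - - + 4 - 7 *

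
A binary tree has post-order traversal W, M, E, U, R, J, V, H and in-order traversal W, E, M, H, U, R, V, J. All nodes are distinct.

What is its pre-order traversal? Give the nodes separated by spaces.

The last element of post-order is the root; it splits in-order into left and right subtrees.
Root H: left subtree has 3 nodes {W, E, M}, right has 4 {U, R, V, J}.
  Root E: left subtree has 1 node {W}, right has 1 {M}.
  Root V: left subtree has 2 nodes {U, R}, right has 1 {J}.
    Root R: left subtree has 1 node {U}, right has 0 { }.

H E W M V R U J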